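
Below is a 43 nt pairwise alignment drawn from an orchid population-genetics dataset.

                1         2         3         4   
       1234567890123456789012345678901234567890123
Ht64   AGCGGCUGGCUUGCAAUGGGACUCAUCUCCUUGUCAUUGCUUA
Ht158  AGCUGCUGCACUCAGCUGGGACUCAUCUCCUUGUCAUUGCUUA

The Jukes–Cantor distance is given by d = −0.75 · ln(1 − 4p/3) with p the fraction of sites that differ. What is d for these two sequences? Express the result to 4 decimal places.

The sequences differ at positions 4 (G/U), 9 (G/C), 10 (C/A), 11 (U/C), 13 (G/C), 14 (C/A), 15 (A/G), 16 (A/C).
p = 8/43 = 0.186047.
d = −0.75 · ln(1 − (4/3)·0.186047) = −0.75 · ln(0.751937) = −0.75 · (-0.285103) = 0.2138.

0.2138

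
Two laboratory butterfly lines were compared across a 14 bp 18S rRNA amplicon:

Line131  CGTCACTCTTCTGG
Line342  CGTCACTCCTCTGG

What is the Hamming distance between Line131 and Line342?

1

The sequences differ at position 9 (T/C).
That gives 1 mismatch out of 14 aligned sites, so the Hamming distance is 1.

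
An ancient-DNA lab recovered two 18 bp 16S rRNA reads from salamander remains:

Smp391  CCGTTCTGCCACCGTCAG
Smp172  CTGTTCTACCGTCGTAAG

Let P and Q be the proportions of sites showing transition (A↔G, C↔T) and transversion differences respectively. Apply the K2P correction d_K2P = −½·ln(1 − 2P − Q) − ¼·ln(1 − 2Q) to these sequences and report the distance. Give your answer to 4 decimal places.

0.3760

The sequences differ at positions 2 (C/T, transition), 8 (G/A, transition), 11 (A/G, transition), 12 (C/T, transition), 16 (C/A, transversion).
Of the 5 differences, 4 transitions and 1 transversion over 18 sites: P = 4/18 = 0.222222, Q = 1/18 = 0.055556.
d = −0.5·ln(0.500000) − 0.25·ln(0.888888) = −0.5·(-0.693147) − 0.25·(-0.117784) = 0.3760.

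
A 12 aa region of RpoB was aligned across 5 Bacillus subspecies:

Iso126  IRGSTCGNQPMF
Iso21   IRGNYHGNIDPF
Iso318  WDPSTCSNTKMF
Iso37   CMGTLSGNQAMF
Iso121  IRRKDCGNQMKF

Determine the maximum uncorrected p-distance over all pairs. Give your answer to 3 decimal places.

0.833

Pairwise Hamming distances:
  Iso126 vs Iso21: 6
  Iso126 vs Iso318: 6
  Iso126 vs Iso37: 6
  Iso126 vs Iso121: 5
  Iso21 vs Iso318: 10
  Iso21 vs Iso37: 8
  Iso21 vs Iso121: 7
  Iso318 vs Iso37: 9
  Iso318 vs Iso121: 9
  Iso37 vs Iso121: 8
The largest is 10 mismatches, between Iso21 and Iso318; p = 10/12 = 0.833.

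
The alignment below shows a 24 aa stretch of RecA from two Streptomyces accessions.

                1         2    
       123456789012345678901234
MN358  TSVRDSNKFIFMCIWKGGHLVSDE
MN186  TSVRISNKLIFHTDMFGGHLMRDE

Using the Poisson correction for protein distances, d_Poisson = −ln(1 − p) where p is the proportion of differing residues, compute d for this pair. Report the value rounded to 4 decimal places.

0.4700

Differing sites — 5:D/I; 9:F/L; 12:M/H; 13:C/T; 14:I/D; 15:W/M; 16:K/F; 21:V/M; 22:S/R.
p = 9/24 = 0.375000.
d = −ln(1 − 0.375000) = −ln(0.625000) = 0.4700.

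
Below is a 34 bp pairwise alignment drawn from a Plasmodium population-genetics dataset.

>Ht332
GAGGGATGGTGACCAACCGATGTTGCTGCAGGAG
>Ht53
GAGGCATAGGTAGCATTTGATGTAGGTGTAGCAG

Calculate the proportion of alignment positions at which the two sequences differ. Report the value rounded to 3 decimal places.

The sequences differ at positions 5 (G/C), 8 (G/A), 10 (T/G), 11 (G/T), 13 (C/G), 16 (A/T), 17 (C/T), 18 (C/T), 24 (T/A), 26 (C/G), 29 (C/T), 32 (G/C).
There are 12 differences over 34 sites, so p = 12/34 = 0.353.

0.353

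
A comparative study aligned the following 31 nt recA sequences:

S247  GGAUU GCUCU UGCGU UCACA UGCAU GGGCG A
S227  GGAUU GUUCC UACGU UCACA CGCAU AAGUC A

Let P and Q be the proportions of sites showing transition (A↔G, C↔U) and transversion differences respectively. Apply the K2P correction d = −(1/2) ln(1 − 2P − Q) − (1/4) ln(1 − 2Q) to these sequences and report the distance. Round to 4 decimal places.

The sequences differ at positions 7 (C/U, transition), 10 (U/C, transition), 12 (G/A, transition), 21 (U/C, transition), 26 (G/A, transition), 27 (G/A, transition), 29 (C/U, transition), 30 (G/C, transversion).
Of the 8 differences, 7 transitions and 1 transversion over 31 sites: P = 7/31 = 0.225806, Q = 1/31 = 0.032258.
d = −0.5·ln(0.516130) − 0.25·ln(0.935484) = −0.5·(-0.661397) − 0.25·(-0.066691) = 0.3474.

0.3474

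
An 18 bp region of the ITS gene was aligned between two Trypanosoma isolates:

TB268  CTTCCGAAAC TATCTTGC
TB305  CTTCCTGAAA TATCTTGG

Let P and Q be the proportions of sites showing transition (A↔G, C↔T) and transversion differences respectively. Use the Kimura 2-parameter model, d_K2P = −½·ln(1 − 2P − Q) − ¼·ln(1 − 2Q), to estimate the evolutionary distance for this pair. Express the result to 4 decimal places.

0.2641

The sequences differ at positions 6 (G/T, transversion), 7 (A/G, transition), 10 (C/A, transversion), 18 (C/G, transversion).
Of the 4 differences, 1 transition and 3 transversions over 18 sites: P = 1/18 = 0.055556, Q = 3/18 = 0.166667.
d = −0.5·ln(0.722221) − 0.25·ln(0.666666) = −0.5·(-0.325424) − 0.25·(-0.405466) = 0.2641.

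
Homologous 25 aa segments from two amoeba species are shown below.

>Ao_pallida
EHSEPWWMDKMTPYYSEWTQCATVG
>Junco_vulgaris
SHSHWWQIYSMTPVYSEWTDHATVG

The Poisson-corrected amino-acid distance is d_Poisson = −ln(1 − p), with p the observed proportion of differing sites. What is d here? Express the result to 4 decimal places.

Mismatches occur at site 1 (E→S), site 4 (E→H), site 5 (P→W), site 7 (W→Q), site 8 (M→I), site 9 (D→Y), site 10 (K→S), site 14 (Y→V), site 20 (Q→D), site 21 (C→H).
p = 10/25 = 0.400000.
d = −ln(1 − 0.400000) = −ln(0.600000) = 0.5108.

0.5108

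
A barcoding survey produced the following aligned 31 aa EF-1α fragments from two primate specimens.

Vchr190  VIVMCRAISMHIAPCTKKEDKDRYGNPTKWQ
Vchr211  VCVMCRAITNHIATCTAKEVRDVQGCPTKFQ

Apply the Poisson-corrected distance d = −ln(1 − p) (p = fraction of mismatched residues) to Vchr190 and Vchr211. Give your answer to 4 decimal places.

Mismatches occur at site 2 (I/C), site 9 (S/T), site 10 (M/N), site 14 (P/T), site 17 (K/A), site 20 (D/V), site 21 (K/R), site 23 (R/V), site 24 (Y/Q), site 26 (N/C), site 30 (W/F).
p = 11/31 = 0.354839.
d = −ln(1 − 0.354839) = −ln(0.645161) = 0.4383.

0.4383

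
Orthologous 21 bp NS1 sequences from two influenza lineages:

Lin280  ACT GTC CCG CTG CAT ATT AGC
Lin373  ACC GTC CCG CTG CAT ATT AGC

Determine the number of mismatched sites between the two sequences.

1

Differing sites — 3:T/C.
That gives 1 mismatch out of 21 aligned sites, so the Hamming distance is 1.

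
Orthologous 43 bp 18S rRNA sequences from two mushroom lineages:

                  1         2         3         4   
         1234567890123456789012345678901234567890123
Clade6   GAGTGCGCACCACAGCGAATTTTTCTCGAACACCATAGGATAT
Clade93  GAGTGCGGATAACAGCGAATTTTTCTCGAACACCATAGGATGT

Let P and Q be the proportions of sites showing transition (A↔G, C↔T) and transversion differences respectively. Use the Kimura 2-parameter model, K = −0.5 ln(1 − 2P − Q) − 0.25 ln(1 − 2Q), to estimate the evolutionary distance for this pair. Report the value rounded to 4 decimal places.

The sequences differ at positions 8 (C/G, transversion), 10 (C/T, transition), 11 (C/A, transversion), 42 (A/G, transition).
Of the 4 differences, 2 transitions and 2 transversions over 43 sites: P = 2/43 = 0.046512, Q = 2/43 = 0.046512.
d = −0.5·ln(0.860464) − 0.25·ln(0.906976) = −0.5·(-0.150284) − 0.25·(-0.097639) = 0.0996.

0.0996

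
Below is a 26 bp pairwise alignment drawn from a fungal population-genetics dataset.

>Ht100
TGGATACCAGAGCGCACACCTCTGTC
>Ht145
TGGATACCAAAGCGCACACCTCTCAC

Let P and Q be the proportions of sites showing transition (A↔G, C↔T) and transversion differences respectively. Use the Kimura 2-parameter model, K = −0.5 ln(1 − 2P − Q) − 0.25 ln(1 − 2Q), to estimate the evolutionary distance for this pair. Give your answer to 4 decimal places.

Differing sites — 10:G/A (Ti); 24:G/C (Tv); 25:T/A (Tv).
Of the 3 differences, 1 transition and 2 transversions over 26 sites: P = 1/26 = 0.038462, Q = 2/26 = 0.076923.
d = −0.5·ln(0.846153) − 0.25·ln(0.846154) = −0.5·(-0.167055) − 0.25·(-0.167054) = 0.1253.

0.1253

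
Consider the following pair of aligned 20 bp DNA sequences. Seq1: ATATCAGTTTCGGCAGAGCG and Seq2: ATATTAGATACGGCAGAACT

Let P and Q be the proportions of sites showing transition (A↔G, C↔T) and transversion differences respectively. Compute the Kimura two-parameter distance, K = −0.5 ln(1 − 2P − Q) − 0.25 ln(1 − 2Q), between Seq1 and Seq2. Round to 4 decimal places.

Mismatches occur at site 5 (C→T, transition), site 8 (T→A, transversion), site 10 (T→A, transversion), site 18 (G→A, transition), site 20 (G→T, transversion).
Of the 5 differences, 2 transitions and 3 transversions over 20 sites: P = 2/20 = 0.100000, Q = 3/20 = 0.150000.
d = −0.5·ln(0.650000) − 0.25·ln(0.700000) = −0.5·(-0.430783) − 0.25·(-0.356675) = 0.3046.

0.3046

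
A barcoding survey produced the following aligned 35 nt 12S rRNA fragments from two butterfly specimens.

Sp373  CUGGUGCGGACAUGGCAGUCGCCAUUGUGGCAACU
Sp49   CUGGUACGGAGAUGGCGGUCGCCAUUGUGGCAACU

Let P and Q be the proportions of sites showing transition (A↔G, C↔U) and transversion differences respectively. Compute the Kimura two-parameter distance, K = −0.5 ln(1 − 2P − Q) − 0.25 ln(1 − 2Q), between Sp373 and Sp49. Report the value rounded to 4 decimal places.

The sequences differ at positions 6 (G/A, transition), 11 (C/G, transversion), 17 (A/G, transition).
Of the 3 differences, 2 transitions and 1 transversion over 35 sites: P = 2/35 = 0.057143, Q = 1/35 = 0.028571.
d = −0.5·ln(0.857143) − 0.25·ln(0.942858) = −0.5·(-0.154151) − 0.25·(-0.058840) = 0.0918.

0.0918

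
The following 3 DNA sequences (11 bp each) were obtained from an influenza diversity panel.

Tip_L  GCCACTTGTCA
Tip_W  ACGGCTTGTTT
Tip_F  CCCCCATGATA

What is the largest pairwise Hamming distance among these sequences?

Pairwise Hamming distances:
  Tip_L vs Tip_W: 5
  Tip_L vs Tip_F: 5
  Tip_W vs Tip_F: 6
The largest is 6, between Tip_W and Tip_F.

6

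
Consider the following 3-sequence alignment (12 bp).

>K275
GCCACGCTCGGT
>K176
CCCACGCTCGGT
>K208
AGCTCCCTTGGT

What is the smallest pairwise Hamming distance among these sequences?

1

Pairwise Hamming distances:
  K275 vs K176: 1
  K275 vs K208: 5
  K176 vs K208: 5
The smallest is 1, between K275 and K176.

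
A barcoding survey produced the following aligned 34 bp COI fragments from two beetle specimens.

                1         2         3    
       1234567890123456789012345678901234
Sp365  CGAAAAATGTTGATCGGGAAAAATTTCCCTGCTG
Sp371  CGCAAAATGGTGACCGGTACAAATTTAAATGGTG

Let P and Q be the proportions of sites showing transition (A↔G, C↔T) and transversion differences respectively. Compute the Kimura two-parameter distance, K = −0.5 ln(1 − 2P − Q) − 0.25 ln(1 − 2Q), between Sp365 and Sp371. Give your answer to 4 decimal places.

Mismatches occur at site 3 (A↔C, transversion), site 10 (T↔G, transversion), site 14 (T↔C, transition), site 18 (G↔T, transversion), site 20 (A↔C, transversion), site 27 (C↔A, transversion), site 28 (C↔A, transversion), site 29 (C↔A, transversion), site 32 (C↔G, transversion).
Of the 9 differences, 1 transition and 8 transversions over 34 sites: P = 1/34 = 0.029412, Q = 8/34 = 0.235294.
d = −0.5·ln(0.705882) − 0.25·ln(0.529412) = −0.5·(-0.348307) − 0.25·(-0.635988) = 0.3332.

0.3332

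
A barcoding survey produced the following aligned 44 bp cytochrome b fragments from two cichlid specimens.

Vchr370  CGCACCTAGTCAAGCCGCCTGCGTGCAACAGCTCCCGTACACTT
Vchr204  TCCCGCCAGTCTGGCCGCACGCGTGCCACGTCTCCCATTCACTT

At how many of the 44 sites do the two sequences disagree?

Mismatches occur at site 1 (C/T), site 2 (G/C), site 4 (A/C), site 5 (C/G), site 7 (T/C), site 12 (A/T), site 13 (A/G), site 19 (C/A), site 20 (T/C), site 27 (A/C), site 30 (A/G), site 31 (G/T), site 37 (G/A), site 39 (A/T).
That gives 14 mismatches out of 44 aligned sites, so the Hamming distance is 14.

14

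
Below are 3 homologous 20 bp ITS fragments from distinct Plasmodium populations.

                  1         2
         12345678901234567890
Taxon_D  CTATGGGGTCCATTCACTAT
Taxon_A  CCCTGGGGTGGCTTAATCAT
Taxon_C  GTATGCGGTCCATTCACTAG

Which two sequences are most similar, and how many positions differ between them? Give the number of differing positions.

3

Pairwise Hamming distances:
  Taxon_D vs Taxon_A: 8
  Taxon_D vs Taxon_C: 3
  Taxon_A vs Taxon_C: 11
The smallest is 3, between Taxon_D and Taxon_C.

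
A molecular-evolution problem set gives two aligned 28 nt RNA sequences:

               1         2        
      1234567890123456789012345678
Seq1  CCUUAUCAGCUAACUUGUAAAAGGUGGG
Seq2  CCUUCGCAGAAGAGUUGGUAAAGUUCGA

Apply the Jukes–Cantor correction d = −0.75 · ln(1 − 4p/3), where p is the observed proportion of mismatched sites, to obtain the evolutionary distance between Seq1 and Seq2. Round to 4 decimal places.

Differing sites — 5:A/C; 6:U/G; 10:C/A; 11:U/A; 12:A/G; 14:C/G; 18:U/G; 19:A/U; 24:G/U; 26:G/C; 28:G/A.
p = 11/28 = 0.392857.
d = −0.75 · ln(1 − (4/3)·0.392857) = −0.75 · ln(0.476191) = −0.75 · (-0.741936) = 0.5565.

0.5565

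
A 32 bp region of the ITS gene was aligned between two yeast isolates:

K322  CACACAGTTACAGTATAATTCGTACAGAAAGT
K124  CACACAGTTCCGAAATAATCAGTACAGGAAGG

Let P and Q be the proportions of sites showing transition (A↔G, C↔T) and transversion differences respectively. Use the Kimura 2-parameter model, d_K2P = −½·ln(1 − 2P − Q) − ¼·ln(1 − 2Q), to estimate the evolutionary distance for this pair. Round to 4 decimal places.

The sequences differ at positions 10 (A/C, transversion), 12 (A/G, transition), 13 (G/A, transition), 14 (T/A, transversion), 20 (T/C, transition), 21 (C/A, transversion), 28 (A/G, transition), 32 (T/G, transversion).
Of the 8 differences, 4 transitions and 4 transversions over 32 sites: P = 4/32 = 0.125000, Q = 4/32 = 0.125000.
d = −0.5·ln(0.625000) − 0.25·ln(0.750000) = −0.5·(-0.470004) − 0.25·(-0.287682) = 0.3069.

0.3069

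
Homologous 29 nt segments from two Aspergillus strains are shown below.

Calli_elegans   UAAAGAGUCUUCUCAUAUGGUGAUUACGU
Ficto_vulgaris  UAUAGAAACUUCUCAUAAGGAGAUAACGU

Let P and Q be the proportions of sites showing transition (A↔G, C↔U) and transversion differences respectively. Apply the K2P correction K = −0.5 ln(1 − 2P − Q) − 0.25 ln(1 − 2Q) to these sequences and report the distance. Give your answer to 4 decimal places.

0.2438

The sequences differ at positions 3 (A/U, transversion), 7 (G/A, transition), 8 (U/A, transversion), 18 (U/A, transversion), 21 (U/A, transversion), 25 (U/A, transversion).
Of the 6 differences, 1 transition and 5 transversions over 29 sites: P = 1/29 = 0.034483, Q = 5/29 = 0.172414.
d = −0.5·ln(0.758620) − 0.25·ln(0.655172) = −0.5·(-0.276254) − 0.25·(-0.422857) = 0.2438.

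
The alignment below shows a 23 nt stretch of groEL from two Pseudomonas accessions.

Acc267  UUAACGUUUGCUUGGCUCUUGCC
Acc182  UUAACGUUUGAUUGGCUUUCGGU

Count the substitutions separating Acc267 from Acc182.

The sequences differ at positions 11 (C/A), 18 (C/U), 20 (U/C), 22 (C/G), 23 (C/U).
That gives 5 mismatches out of 23 aligned sites, so the Hamming distance is 5.

5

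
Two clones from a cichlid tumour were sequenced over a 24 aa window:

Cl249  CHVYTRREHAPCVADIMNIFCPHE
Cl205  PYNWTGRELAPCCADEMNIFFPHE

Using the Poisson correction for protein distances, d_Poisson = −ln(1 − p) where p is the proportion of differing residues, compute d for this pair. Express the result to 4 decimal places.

0.4700

The sequences differ at positions 1 (C/P), 2 (H/Y), 3 (V/N), 4 (Y/W), 6 (R/G), 9 (H/L), 13 (V/C), 16 (I/E), 21 (C/F).
p = 9/24 = 0.375000.
d = −ln(1 − 0.375000) = −ln(0.625000) = 0.4700.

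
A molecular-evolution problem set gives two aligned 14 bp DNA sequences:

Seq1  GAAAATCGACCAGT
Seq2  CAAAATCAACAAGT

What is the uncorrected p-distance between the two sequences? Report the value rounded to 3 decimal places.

0.214

The sequences differ at positions 1 (G/C), 8 (G/A), 11 (C/A).
There are 3 differences over 14 sites, so p = 3/14 = 0.214.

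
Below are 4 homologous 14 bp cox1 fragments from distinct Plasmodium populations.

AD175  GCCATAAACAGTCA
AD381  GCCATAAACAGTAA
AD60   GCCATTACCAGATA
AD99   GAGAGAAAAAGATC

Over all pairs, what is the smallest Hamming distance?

Pairwise Hamming distances:
  AD175 vs AD381: 1
  AD175 vs AD60: 4
  AD175 vs AD99: 7
  AD381 vs AD60: 4
  AD381 vs AD99: 7
  AD60 vs AD99: 7
The smallest is 1, between AD175 and AD381.

1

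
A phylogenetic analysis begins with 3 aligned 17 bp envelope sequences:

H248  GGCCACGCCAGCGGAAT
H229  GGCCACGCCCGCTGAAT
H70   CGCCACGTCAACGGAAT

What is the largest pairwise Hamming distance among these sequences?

Pairwise Hamming distances:
  H248 vs H229: 2
  H248 vs H70: 3
  H229 vs H70: 5
The largest is 5, between H229 and H70.

5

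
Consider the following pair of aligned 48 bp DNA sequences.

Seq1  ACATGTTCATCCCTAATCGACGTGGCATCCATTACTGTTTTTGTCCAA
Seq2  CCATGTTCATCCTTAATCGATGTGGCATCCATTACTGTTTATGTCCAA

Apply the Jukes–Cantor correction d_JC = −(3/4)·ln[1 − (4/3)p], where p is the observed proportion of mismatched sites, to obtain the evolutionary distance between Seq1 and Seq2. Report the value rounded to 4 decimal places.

0.0883

Mismatches occur at site 1 (A↔C), site 13 (C↔T), site 21 (C↔T), site 41 (T↔A).
p = 4/48 = 0.083333.
d = −0.75 · ln(1 − (4/3)·0.083333) = −0.75 · ln(0.888889) = −0.75 · (-0.117783) = 0.0883.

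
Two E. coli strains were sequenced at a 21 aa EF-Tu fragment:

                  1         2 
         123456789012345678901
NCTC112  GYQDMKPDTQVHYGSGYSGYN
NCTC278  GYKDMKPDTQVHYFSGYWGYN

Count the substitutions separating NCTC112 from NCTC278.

3

Mismatches occur at site 3 (Q/K), site 14 (G/F), site 18 (S/W).
That gives 3 mismatches out of 21 aligned sites, so the Hamming distance is 3.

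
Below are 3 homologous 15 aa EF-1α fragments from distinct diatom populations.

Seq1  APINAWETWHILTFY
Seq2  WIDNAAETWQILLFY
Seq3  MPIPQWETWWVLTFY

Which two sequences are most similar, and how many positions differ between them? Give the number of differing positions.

Pairwise Hamming distances:
  Seq1 vs Seq2: 6
  Seq1 vs Seq3: 5
  Seq2 vs Seq3: 9
The smallest is 5, between Seq1 and Seq3.

5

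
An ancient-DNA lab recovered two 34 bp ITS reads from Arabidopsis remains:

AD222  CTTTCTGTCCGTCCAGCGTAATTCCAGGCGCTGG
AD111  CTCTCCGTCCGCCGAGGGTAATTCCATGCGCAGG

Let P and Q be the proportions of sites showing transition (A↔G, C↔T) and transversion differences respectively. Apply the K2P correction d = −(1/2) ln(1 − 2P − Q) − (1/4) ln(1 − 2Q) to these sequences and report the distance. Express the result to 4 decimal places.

0.2412

Mismatches occur at site 3 (T↔C, transition), site 6 (T↔C, transition), site 12 (T↔C, transition), site 14 (C↔G, transversion), site 17 (C↔G, transversion), site 27 (G↔T, transversion), site 32 (T↔A, transversion).
Of the 7 differences, 3 transitions and 4 transversions over 34 sites: P = 3/34 = 0.088235, Q = 4/34 = 0.117647.
d = −0.5·ln(0.705883) − 0.25·ln(0.764706) = −0.5·(-0.348306) − 0.25·(-0.268264) = 0.2412.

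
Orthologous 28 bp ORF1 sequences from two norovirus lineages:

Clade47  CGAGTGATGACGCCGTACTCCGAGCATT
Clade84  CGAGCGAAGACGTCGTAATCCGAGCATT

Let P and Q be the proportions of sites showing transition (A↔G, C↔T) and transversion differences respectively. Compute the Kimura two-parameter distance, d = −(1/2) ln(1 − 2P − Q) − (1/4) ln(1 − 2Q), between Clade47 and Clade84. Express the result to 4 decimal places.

0.1591

Mismatches occur at site 5 (T→C, transition), site 8 (T→A, transversion), site 13 (C→T, transition), site 18 (C→A, transversion).
Of the 4 differences, 2 transitions and 2 transversions over 28 sites: P = 2/28 = 0.071429, Q = 2/28 = 0.071429.
d = −0.5·ln(0.785713) − 0.25·ln(0.857142) = −0.5·(-0.241164) − 0.25·(-0.154152) = 0.1591.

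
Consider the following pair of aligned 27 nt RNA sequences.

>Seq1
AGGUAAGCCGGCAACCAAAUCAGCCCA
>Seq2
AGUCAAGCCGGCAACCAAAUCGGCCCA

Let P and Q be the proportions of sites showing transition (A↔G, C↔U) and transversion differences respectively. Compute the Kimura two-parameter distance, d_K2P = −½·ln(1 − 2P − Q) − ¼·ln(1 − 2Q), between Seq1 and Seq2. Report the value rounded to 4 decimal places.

Mismatches occur at site 3 (G→U, transversion), site 4 (U→C, transition), site 22 (A→G, transition).
Of the 3 differences, 2 transitions and 1 transversion over 27 sites: P = 2/27 = 0.074074, Q = 1/27 = 0.037037.
d = −0.5·ln(0.814815) − 0.25·ln(0.925926) = −0.5·(-0.204794) − 0.25·(-0.076961) = 0.1216.

0.1216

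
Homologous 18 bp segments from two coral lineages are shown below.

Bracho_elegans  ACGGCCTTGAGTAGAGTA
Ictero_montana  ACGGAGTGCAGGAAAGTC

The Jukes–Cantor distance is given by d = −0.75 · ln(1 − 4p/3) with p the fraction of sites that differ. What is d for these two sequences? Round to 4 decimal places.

Mismatches occur at site 5 (C/A), site 6 (C/G), site 8 (T/G), site 9 (G/C), site 12 (T/G), site 14 (G/A), site 18 (A/C).
p = 7/18 = 0.388889.
d = −0.75 · ln(1 − (4/3)·0.388889) = −0.75 · ln(0.481481) = −0.75 · (-0.730889) = 0.5482.

0.5482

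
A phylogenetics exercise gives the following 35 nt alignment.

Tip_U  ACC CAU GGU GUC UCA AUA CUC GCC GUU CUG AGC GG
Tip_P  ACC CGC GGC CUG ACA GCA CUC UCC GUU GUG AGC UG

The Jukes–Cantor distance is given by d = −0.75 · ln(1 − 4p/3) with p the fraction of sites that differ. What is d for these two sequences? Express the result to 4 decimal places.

0.4073

Differing sites — 5:A/G; 6:U/C; 9:U/C; 10:G/C; 12:C/G; 13:U/A; 16:A/G; 17:U/C; 22:G/U; 28:C/G; 34:G/U.
p = 11/35 = 0.314286.
d = −0.75 · ln(1 − (4/3)·0.314286) = −0.75 · ln(0.580952) = −0.75 · (-0.543087) = 0.4073.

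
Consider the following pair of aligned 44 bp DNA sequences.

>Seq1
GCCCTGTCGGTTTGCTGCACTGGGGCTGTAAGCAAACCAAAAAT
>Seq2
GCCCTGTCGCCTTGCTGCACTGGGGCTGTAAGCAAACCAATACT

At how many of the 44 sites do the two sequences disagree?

4

The sequences differ at positions 10 (G/C), 11 (T/C), 41 (A/T), 43 (A/C).
That gives 4 mismatches out of 44 aligned sites, so the Hamming distance is 4.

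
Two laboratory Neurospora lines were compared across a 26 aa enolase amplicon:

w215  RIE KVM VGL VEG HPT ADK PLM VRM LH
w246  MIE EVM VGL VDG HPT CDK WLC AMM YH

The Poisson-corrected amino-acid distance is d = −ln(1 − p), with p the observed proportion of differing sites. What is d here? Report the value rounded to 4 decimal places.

Mismatches occur at site 1 (R↔M), site 4 (K↔E), site 11 (E↔D), site 16 (A↔C), site 19 (P↔W), site 21 (M↔C), site 22 (V↔A), site 23 (R↔M), site 25 (L↔Y).
p = 9/26 = 0.346154.
d = −ln(1 − 0.346154) = −ln(0.653846) = 0.4249.

0.4249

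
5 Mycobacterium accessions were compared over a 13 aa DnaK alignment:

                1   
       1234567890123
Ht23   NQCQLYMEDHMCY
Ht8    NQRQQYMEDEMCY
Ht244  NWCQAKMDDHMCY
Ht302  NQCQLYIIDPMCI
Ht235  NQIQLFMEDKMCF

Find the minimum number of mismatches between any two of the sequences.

3

Pairwise Hamming distances:
  Ht23 vs Ht8: 3
  Ht23 vs Ht244: 4
  Ht23 vs Ht302: 4
  Ht23 vs Ht235: 4
  Ht8 vs Ht244: 6
  Ht8 vs Ht302: 6
  Ht8 vs Ht235: 5
  Ht244 vs Ht302: 7
  Ht244 vs Ht235: 7
  Ht302 vs Ht235: 6
The smallest is 3, between Ht23 and Ht8.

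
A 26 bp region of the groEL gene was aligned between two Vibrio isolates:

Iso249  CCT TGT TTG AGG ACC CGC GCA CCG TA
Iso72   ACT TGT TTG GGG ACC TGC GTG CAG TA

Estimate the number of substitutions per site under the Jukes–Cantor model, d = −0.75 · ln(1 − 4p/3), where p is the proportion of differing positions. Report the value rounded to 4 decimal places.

Differing sites — 1:C/A; 10:A/G; 16:C/T; 20:C/T; 21:A/G; 23:C/A.
p = 6/26 = 0.230769.
d = −0.75 · ln(1 − (4/3)·0.230769) = −0.75 · ln(0.692308) = −0.75 · (-0.367724) = 0.2758.

0.2758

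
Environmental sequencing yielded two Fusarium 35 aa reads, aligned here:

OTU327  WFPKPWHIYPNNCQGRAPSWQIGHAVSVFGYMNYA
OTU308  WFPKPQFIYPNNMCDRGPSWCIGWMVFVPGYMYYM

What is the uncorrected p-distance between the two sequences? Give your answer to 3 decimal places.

0.371

Differing sites — 6:W/Q; 7:H/F; 13:C/M; 14:Q/C; 15:G/D; 17:A/G; 21:Q/C; 24:H/W; 25:A/M; 27:S/F; 29:F/P; 33:N/Y; 35:A/M.
There are 13 differences over 35 sites, so p = 13/35 = 0.371.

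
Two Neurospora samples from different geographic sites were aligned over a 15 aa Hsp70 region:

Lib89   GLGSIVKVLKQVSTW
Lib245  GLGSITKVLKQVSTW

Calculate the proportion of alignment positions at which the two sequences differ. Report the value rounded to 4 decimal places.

The sequences differ at position 6 (V/T).
There are 1 differences over 15 sites, so p = 1/15 = 0.0667.

0.0667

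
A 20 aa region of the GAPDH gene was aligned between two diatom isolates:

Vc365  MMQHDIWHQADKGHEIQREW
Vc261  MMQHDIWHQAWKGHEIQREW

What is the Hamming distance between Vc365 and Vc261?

1

A single mismatch occurs at site 11 (D→W).
That gives 1 mismatch out of 20 aligned sites, so the Hamming distance is 1.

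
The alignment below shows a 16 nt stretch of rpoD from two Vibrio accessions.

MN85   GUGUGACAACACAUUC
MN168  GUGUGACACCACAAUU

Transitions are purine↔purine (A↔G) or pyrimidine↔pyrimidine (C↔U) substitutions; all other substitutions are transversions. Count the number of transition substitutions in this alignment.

The sequences differ at positions 9 (A/C, transversion), 14 (U/A, transversion), 16 (C/U, transition).
Of the 3 differences, 1 transition and 2 transversions, so the answer is 1.

1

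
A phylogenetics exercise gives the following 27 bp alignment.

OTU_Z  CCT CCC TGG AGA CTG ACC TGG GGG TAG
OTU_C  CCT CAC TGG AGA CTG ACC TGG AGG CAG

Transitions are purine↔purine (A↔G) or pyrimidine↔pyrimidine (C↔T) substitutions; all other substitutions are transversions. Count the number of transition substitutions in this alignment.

Differing sites — 5:C/A (Tv); 22:G/A (Ti); 25:T/C (Ti).
Of the 3 differences, 2 transitions and 1 transversion, so the answer is 2.

2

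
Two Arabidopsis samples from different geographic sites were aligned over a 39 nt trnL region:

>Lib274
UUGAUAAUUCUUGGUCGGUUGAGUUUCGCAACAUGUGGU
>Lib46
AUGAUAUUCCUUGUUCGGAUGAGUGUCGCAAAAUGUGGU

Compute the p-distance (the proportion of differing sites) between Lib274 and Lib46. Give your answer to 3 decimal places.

The sequences differ at positions 1 (U/A), 7 (A/U), 9 (U/C), 14 (G/U), 19 (U/A), 25 (U/G), 32 (C/A).
There are 7 differences over 39 sites, so p = 7/39 = 0.179.

0.179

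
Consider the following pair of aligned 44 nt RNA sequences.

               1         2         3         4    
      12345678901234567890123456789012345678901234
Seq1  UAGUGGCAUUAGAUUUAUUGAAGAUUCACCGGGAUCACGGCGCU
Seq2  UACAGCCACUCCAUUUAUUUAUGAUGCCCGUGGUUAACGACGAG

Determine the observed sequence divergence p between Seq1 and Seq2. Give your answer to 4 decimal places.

Differing sites — 3:G/C; 4:U/A; 6:G/C; 9:U/C; 11:A/C; 12:G/C; 20:G/U; 22:A/U; 26:U/G; 28:A/C; 30:C/G; 31:G/U; 34:A/U; 36:C/A; 40:G/A; 43:C/A; 44:U/G.
There are 17 differences over 44 sites, so p = 17/44 = 0.3864.

0.3864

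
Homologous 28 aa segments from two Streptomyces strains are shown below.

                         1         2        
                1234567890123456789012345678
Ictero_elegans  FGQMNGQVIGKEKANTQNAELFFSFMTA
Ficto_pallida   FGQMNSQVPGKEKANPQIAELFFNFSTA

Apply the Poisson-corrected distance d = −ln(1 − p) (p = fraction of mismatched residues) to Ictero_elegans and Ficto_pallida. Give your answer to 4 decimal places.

0.2412

Mismatches occur at site 6 (G/S), site 9 (I/P), site 16 (T/P), site 18 (N/I), site 24 (S/N), site 26 (M/S).
p = 6/28 = 0.214286.
d = −ln(1 − 0.214286) = −ln(0.785714) = 0.2412.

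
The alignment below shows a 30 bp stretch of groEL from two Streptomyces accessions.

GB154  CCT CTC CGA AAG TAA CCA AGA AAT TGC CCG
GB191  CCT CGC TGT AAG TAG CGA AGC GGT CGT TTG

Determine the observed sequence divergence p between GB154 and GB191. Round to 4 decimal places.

0.4000

The sequences differ at positions 5 (T/G), 7 (C/T), 9 (A/T), 15 (A/G), 17 (C/G), 21 (A/C), 22 (A/G), 23 (A/G), 25 (T/C), 27 (C/T), 28 (C/T), 29 (C/T).
There are 12 differences over 30 sites, so p = 12/30 = 0.4000.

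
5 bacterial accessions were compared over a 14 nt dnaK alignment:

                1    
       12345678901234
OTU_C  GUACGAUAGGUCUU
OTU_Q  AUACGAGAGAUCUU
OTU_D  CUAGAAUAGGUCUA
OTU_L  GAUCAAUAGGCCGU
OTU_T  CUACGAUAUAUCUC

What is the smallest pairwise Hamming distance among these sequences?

3

Pairwise Hamming distances:
  OTU_C vs OTU_Q: 3
  OTU_C vs OTU_D: 4
  OTU_C vs OTU_L: 5
  OTU_C vs OTU_T: 4
  OTU_Q vs OTU_D: 6
  OTU_Q vs OTU_L: 8
  OTU_Q vs OTU_T: 4
  OTU_D vs OTU_L: 7
  OTU_D vs OTU_T: 5
  OTU_L vs OTU_T: 9
The smallest is 3, between OTU_C and OTU_Q.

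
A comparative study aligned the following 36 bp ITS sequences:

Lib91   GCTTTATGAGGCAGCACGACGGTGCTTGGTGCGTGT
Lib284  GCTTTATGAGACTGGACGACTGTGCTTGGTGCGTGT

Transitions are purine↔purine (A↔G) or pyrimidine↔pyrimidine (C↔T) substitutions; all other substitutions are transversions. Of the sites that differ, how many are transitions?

1

Differing sites — 11:G/A (Ti); 13:A/T (Tv); 15:C/G (Tv); 21:G/T (Tv).
Of the 4 differences, 1 transition and 3 transversions, so the answer is 1.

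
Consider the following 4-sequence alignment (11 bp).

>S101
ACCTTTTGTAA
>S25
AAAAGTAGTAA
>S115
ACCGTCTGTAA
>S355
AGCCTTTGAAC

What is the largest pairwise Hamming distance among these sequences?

Pairwise Hamming distances:
  S101 vs S25: 5
  S101 vs S115: 2
  S101 vs S355: 4
  S25 vs S115: 6
  S25 vs S355: 7
  S115 vs S355: 5
The largest is 7, between S25 and S355.

7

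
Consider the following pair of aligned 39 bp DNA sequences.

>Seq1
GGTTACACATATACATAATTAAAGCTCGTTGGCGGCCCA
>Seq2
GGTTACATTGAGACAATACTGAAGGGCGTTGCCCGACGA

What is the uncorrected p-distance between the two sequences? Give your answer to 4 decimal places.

Mismatches occur at site 8 (C↔T), site 9 (A↔T), site 10 (T↔G), site 12 (T↔G), site 16 (T↔A), site 17 (A↔T), site 19 (T↔C), site 21 (A↔G), site 25 (C↔G), site 26 (T↔G), site 32 (G↔C), site 34 (G↔C), site 36 (C↔A), site 38 (C↔G).
There are 14 differences over 39 sites, so p = 14/39 = 0.3590.

0.3590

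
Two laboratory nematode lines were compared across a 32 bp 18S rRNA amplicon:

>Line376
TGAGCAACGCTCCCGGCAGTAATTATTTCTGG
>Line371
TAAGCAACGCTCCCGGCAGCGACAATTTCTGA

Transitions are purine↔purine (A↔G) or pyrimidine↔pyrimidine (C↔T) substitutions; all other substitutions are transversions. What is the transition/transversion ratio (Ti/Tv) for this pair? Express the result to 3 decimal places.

5.000

Differing sites — 2:G/A (Ti); 20:T/C (Ti); 21:A/G (Ti); 23:T/C (Ti); 24:T/A (Tv); 32:G/A (Ti).
Of the 6 differences, 5 transitions and 1 transversion, so Ti/Tv = 5/1 = 5.000.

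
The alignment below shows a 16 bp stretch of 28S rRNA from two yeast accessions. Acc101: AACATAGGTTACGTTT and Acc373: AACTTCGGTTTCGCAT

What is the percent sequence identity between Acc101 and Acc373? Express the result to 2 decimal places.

Mismatches occur at site 4 (A→T), site 6 (A→C), site 11 (A→T), site 14 (T→C), site 15 (T→A).
11 of the 16 sites match, so the percent identity is 11/16 × 100 = 68.75%.

68.75%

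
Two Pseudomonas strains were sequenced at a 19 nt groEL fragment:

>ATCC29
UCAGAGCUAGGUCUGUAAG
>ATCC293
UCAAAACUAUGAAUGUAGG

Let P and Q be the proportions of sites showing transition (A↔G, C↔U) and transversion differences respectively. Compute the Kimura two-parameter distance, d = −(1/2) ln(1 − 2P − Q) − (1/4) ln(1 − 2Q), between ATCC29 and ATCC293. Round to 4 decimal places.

0.4158

The sequences differ at positions 4 (G/A, transition), 6 (G/A, transition), 10 (G/U, transversion), 12 (U/A, transversion), 13 (C/A, transversion), 18 (A/G, transition).
Of the 6 differences, 3 transitions and 3 transversions over 19 sites: P = 3/19 = 0.157895, Q = 3/19 = 0.157895.
d = −0.5·ln(0.526315) − 0.25·ln(0.684210) = −0.5·(-0.641855) − 0.25·(-0.379490) = 0.4158.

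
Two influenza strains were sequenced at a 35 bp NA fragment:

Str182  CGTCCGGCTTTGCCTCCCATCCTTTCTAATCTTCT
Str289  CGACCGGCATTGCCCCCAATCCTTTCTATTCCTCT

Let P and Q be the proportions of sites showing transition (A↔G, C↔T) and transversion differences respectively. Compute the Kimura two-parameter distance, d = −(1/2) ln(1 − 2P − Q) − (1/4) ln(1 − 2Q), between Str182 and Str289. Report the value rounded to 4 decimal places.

0.1946

Mismatches occur at site 3 (T↔A, transversion), site 9 (T↔A, transversion), site 15 (T↔C, transition), site 18 (C↔A, transversion), site 29 (A↔T, transversion), site 32 (T↔C, transition).
Of the 6 differences, 2 transitions and 4 transversions over 35 sites: P = 2/35 = 0.057143, Q = 4/35 = 0.114286.
d = −0.5·ln(0.771428) − 0.25·ln(0.771428) = −0.5·(-0.259512) − 0.25·(-0.259512) = 0.1946.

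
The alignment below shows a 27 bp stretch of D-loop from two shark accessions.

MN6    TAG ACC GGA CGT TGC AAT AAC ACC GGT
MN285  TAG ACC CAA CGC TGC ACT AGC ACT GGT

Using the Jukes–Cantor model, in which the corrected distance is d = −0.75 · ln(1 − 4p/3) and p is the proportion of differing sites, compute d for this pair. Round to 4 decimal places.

Differing sites — 7:G/C; 8:G/A; 12:T/C; 17:A/C; 20:A/G; 24:C/T.
p = 6/27 = 0.222222.
d = −0.75 · ln(1 − (4/3)·0.222222) = −0.75 · ln(0.703704) = −0.75 · (-0.351397) = 0.2635.

0.2635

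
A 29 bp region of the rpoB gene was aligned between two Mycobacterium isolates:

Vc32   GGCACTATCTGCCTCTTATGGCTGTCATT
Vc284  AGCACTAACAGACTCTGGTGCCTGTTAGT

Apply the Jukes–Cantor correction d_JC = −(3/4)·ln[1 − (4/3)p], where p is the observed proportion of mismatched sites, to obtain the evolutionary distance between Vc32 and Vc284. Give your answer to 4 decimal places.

0.4006

The sequences differ at positions 1 (G/A), 8 (T/A), 10 (T/A), 12 (C/A), 17 (T/G), 18 (A/G), 21 (G/C), 26 (C/T), 28 (T/G).
p = 9/29 = 0.310345.
d = −0.75 · ln(1 − (4/3)·0.310345) = −0.75 · ln(0.586207) = −0.75 · (-0.534082) = 0.4006.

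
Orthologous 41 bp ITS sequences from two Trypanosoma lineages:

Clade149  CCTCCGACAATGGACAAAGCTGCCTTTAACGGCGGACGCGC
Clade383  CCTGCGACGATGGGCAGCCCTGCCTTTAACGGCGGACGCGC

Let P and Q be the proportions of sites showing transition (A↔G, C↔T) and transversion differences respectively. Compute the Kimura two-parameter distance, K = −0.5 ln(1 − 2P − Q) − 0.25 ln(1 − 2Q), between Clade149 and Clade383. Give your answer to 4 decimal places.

0.1635

Mismatches occur at site 4 (C/G, transversion), site 9 (A/G, transition), site 14 (A/G, transition), site 17 (A/G, transition), site 18 (A/C, transversion), site 19 (G/C, transversion).
Of the 6 differences, 3 transitions and 3 transversions over 41 sites: P = 3/41 = 0.073171, Q = 3/41 = 0.073171.
d = −0.5·ln(0.780487) − 0.25·ln(0.853658) = −0.5·(-0.247837) − 0.25·(-0.158225) = 0.1635.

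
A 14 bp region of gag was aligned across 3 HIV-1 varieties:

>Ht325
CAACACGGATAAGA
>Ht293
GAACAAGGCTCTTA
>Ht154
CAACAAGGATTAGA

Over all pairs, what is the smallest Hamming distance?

2

Pairwise Hamming distances:
  Ht325 vs Ht293: 6
  Ht325 vs Ht154: 2
  Ht293 vs Ht154: 5
The smallest is 2, between Ht325 and Ht154.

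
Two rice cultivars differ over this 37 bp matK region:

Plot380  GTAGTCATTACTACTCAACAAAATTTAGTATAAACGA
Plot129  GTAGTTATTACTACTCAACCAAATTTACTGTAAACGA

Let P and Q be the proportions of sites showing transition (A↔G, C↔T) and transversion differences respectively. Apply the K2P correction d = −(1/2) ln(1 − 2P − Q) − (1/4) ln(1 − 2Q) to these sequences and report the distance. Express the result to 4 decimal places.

0.1171

Mismatches occur at site 6 (C↔T, transition), site 20 (A↔C, transversion), site 28 (G↔C, transversion), site 30 (A↔G, transition).
Of the 4 differences, 2 transitions and 2 transversions over 37 sites: P = 2/37 = 0.054054, Q = 2/37 = 0.054054.
d = −0.5·ln(0.837838) − 0.25·ln(0.891892) = −0.5·(-0.176931) − 0.25·(-0.114410) = 0.1171.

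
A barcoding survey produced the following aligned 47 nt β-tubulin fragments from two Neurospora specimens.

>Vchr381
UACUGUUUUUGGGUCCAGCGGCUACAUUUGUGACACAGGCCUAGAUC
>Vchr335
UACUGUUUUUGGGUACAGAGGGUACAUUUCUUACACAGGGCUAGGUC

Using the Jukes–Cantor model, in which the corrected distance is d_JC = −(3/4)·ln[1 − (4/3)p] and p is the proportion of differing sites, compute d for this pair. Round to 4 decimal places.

Mismatches occur at site 15 (C/A), site 19 (C/A), site 22 (C/G), site 30 (G/C), site 32 (G/U), site 40 (C/G), site 45 (A/G).
p = 7/47 = 0.148936.
d = −0.75 · ln(1 − (4/3)·0.148936) = −0.75 · ln(0.801419) = −0.75 · (-0.221371) = 0.1660.

0.1660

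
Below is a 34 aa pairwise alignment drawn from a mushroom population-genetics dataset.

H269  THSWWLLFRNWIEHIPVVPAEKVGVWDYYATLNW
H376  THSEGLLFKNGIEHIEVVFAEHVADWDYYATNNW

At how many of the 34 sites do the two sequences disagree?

10

The sequences differ at positions 4 (W/E), 5 (W/G), 9 (R/K), 11 (W/G), 16 (P/E), 19 (P/F), 22 (K/H), 24 (G/A), 25 (V/D), 32 (L/N).
That gives 10 mismatches out of 34 aligned sites, so the Hamming distance is 10.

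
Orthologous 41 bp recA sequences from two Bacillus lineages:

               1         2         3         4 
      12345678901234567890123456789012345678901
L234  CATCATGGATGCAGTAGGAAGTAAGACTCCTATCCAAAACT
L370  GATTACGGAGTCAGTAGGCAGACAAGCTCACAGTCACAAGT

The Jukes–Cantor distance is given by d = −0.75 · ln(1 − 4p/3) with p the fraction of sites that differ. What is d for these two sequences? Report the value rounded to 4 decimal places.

The sequences differ at positions 1 (C/G), 4 (C/T), 6 (T/C), 10 (T/G), 11 (G/T), 19 (A/C), 22 (T/A), 23 (A/C), 25 (G/A), 26 (A/G), 30 (C/A), 31 (T/C), 33 (T/G), 34 (C/T), 37 (A/C), 40 (C/G).
p = 16/41 = 0.390244.
d = −0.75 · ln(1 − (4/3)·0.390244) = −0.75 · ln(0.479675) = −0.75 · (-0.734646) = 0.5510.

0.5510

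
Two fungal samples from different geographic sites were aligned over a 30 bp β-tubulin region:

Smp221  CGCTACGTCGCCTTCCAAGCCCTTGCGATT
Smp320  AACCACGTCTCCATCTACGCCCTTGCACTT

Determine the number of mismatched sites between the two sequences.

9

The sequences differ at positions 1 (C/A), 2 (G/A), 4 (T/C), 10 (G/T), 13 (T/A), 16 (C/T), 18 (A/C), 27 (G/A), 28 (A/C).
That gives 9 mismatches out of 30 aligned sites, so the Hamming distance is 9.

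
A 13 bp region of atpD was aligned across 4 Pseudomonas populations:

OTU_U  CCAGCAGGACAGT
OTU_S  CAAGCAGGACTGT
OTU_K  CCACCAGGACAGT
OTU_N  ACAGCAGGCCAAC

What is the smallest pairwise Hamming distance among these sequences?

Pairwise Hamming distances:
  OTU_U vs OTU_S: 2
  OTU_U vs OTU_K: 1
  OTU_U vs OTU_N: 4
  OTU_S vs OTU_K: 3
  OTU_S vs OTU_N: 6
  OTU_K vs OTU_N: 5
The smallest is 1, between OTU_U and OTU_K.

1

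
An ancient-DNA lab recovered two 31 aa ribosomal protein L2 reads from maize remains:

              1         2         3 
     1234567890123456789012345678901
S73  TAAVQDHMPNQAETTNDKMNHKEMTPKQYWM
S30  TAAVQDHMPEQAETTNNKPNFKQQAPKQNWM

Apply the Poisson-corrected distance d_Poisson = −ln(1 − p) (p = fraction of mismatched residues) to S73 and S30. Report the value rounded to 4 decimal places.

Differing sites — 10:N/E; 17:D/N; 19:M/P; 21:H/F; 23:E/Q; 24:M/Q; 25:T/A; 29:Y/N.
p = 8/31 = 0.258065.
d = −ln(1 − 0.258065) = −ln(0.741935) = 0.2985.

0.2985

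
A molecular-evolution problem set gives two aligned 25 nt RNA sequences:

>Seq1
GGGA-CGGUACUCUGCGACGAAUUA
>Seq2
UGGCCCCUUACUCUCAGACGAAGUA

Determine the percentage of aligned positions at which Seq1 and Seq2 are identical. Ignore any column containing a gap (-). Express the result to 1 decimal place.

70.8%

Excluding the 1 gap column leaves 24 comparable sites.
Differing sites — 1:G/U; 4:A/C; 7:G/C; 8:G/U; 15:G/C; 16:C/A; 23:U/G.
17 of the 24 comparable sites match, so the percent identity is 17/24 × 100 = 70.8%.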